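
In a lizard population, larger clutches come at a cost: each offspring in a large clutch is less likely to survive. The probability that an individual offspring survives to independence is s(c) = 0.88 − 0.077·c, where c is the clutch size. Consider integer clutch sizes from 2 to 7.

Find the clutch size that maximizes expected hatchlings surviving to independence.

Expected hatchlings surviving to independence = c × s(c):
  c=2: 2 × 0.726 = 1.452
  c=3: 3 × 0.649 = 1.947
  c=4: 4 × 0.572 = 2.288
  c=5: 5 × 0.495 = 2.475
  c=6: 6 × 0.418 = 2.508
  c=7: 7 × 0.341 = 2.387
Maximum at c = 6 (2.508 hatchlings surviving to independence).

6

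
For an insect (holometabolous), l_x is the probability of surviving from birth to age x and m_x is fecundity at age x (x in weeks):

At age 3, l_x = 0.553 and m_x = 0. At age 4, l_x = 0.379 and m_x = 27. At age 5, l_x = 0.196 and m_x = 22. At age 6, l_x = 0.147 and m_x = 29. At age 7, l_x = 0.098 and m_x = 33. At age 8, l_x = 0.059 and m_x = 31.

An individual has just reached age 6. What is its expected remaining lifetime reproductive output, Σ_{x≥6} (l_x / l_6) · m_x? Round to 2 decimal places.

63.44

l_6 = 0.147. Conditional survival from age 6 to x is l_x / l_6.
  x=6: (0.147/0.147) × 29 = 29.0000
  x=7: (0.098/0.147) × 33 = 22.0000
  x=8: (0.059/0.147) × 31 = 12.4422
Sum = 29.0000 + 22.0000 + 12.4422 = 63.4422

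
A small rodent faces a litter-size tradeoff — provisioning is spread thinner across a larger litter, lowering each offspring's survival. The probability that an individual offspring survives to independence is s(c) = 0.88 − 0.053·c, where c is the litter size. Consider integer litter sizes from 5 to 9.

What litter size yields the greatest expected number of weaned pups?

Expected weaned pups = c × s(c):
  c=5: 5 × 0.615 = 3.075
  c=6: 6 × 0.562 = 3.372
  c=7: 7 × 0.509 = 3.563
  c=8: 8 × 0.456 = 3.648
  c=9: 9 × 0.403 = 3.627
Maximum at c = 8 (3.648 weaned pups).

8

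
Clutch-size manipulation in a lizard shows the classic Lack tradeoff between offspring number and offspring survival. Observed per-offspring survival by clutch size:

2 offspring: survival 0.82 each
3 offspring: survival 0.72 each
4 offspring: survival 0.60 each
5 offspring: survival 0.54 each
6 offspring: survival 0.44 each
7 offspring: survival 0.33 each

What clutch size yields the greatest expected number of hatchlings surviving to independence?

Expected hatchlings surviving to independence = c × s(c):
  c=2: 2 × 0.82 = 1.640
  c=3: 3 × 0.72 = 2.160
  c=4: 4 × 0.60 = 2.400
  c=5: 5 × 0.54 = 2.700
  c=6: 6 × 0.44 = 2.640
  c=7: 7 × 0.33 = 2.310
Maximum at c = 5 (2.700 hatchlings surviving to independence).

5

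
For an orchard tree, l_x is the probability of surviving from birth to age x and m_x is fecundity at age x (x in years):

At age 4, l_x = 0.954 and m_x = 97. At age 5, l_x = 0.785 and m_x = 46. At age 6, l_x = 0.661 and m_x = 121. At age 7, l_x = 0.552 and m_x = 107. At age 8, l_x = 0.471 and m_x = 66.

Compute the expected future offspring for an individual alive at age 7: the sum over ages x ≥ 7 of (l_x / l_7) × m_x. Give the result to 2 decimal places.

l_7 = 0.552. Conditional survival from age 7 to x is l_x / l_7.
  x=7: (0.552/0.552) × 107 = 107.0000
  x=8: (0.471/0.552) × 66 = 56.3152
Sum = 107.0000 + 56.3152 = 163.3152

163.32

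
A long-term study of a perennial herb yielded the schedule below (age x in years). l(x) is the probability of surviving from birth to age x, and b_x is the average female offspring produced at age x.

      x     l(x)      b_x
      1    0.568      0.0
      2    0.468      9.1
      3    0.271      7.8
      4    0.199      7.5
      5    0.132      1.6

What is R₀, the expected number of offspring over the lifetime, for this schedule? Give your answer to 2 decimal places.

R₀ = Σ l(x) b_x:
  age 1: 0.568 × 0.0 = 0.0000
  age 2: 0.468 × 9.1 = 4.2588
  age 3: 0.271 × 7.8 = 2.1138
  age 4: 0.199 × 7.5 = 1.4925
  age 5: 0.132 × 1.6 = 0.2112
R₀ = 0.0000 + 4.2588 + 2.1138 + 1.4925 + 0.2112 = 8.0763

8.08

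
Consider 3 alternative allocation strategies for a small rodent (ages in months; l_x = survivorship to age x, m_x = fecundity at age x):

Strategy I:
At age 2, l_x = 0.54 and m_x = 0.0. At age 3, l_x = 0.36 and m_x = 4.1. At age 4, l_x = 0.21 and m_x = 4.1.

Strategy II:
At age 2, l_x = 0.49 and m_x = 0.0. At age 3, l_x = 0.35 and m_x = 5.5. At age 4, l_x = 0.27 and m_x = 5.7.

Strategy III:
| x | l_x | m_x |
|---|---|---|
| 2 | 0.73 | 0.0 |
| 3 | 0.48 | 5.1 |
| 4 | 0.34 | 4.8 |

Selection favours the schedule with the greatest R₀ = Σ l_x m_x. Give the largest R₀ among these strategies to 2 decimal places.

Strategy I: R₀ = 0.54×0.0 + 0.36×4.1 + 0.21×4.1 = 2.3370
Strategy II: R₀ = 0.49×0.0 + 0.35×5.5 + 0.27×5.7 = 3.4640
Strategy III: R₀ = 0.73×0.0 + 0.48×5.1 + 0.34×4.8 = 4.0800
Highest R₀: strategy III with 4.0800.

4.08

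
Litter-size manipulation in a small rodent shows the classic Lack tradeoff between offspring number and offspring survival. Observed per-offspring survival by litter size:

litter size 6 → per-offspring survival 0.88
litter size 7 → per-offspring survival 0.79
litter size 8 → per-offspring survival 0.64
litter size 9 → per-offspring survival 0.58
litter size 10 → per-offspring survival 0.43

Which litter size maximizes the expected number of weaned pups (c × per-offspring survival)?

7

Expected weaned pups = c × s(c):
  c=6: 6 × 0.88 = 5.280
  c=7: 7 × 0.79 = 5.530
  c=8: 8 × 0.64 = 5.120
  c=9: 9 × 0.58 = 5.220
  c=10: 10 × 0.43 = 4.300
Maximum at c = 7 (5.530 weaned pups).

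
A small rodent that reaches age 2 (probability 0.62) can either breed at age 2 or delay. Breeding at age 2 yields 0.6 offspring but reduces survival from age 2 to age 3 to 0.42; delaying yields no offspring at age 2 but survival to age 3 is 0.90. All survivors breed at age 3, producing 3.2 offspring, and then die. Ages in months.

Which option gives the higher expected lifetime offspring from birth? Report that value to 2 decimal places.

1.79

breed at age 2: R₀ = 0.62 × (0.6 + 0.42 × 3.2) = 0.62 × 1.9440 = 1.2053
delay to age 3: R₀ = 0.62 × (0.90 × 3.2) = 0.62 × 2.8800 = 1.7856
Higher: delay to age 3 (1.7856).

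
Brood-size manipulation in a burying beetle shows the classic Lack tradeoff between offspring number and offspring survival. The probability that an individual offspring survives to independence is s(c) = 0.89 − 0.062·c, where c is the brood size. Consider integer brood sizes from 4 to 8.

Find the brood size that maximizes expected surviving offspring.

7

Expected surviving offspring = c × s(c):
  c=4: 4 × 0.642 = 2.568
  c=5: 5 × 0.580 = 2.900
  c=6: 6 × 0.518 = 3.108
  c=7: 7 × 0.456 = 3.192
  c=8: 8 × 0.394 = 3.152
Maximum at c = 7 (3.192 surviving offspring).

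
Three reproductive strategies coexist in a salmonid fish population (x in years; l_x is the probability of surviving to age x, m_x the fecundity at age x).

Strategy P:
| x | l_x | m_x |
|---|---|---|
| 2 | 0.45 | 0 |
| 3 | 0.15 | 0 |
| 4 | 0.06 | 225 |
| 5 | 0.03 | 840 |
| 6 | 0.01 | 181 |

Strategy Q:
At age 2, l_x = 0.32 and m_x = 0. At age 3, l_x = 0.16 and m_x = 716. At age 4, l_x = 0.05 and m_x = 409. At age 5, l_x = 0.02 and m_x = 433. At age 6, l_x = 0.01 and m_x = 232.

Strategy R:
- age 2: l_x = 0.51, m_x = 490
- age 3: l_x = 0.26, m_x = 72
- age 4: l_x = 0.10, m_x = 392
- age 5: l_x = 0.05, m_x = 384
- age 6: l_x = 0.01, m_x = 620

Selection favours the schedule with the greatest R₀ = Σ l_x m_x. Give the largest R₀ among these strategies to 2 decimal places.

Strategy P: R₀ = 0.45×0 + 0.15×0 + 0.06×225 + 0.03×840 + 0.01×181 = 40.5100
Strategy Q: R₀ = 0.32×0 + 0.16×716 + 0.05×409 + 0.02×433 + 0.01×232 = 145.9900
Strategy R: R₀ = 0.51×490 + 0.26×72 + 0.10×392 + 0.05×384 + 0.01×620 = 333.2200
Highest R₀: strategy R with 333.2200.

333.22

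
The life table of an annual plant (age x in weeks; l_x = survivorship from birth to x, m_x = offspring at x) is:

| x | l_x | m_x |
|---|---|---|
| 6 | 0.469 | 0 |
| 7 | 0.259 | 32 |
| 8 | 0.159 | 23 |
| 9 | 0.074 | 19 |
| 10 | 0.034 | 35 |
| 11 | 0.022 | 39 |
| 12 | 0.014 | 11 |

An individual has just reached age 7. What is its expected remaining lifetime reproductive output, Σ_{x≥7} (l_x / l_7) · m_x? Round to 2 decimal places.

l_7 = 0.259. Conditional survival from age 7 to x is l_x / l_7.
  x=7: (0.259/0.259) × 32 = 32.0000
  x=8: (0.159/0.259) × 23 = 14.1197
  x=9: (0.074/0.259) × 19 = 5.4286
  x=10: (0.034/0.259) × 35 = 4.5946
  x=11: (0.022/0.259) × 39 = 3.3127
  x=12: (0.014/0.259) × 11 = 0.5946
Sum = 32.0000 + 14.1197 + 5.4286 + 4.5946 + 3.3127 + 0.5946 = 60.0502

60.05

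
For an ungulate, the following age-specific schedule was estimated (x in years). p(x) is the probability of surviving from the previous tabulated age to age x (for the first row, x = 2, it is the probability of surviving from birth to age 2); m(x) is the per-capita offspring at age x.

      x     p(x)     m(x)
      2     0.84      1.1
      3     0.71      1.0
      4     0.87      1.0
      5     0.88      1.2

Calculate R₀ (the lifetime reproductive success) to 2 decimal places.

Survivorship from birth: l_x = p_2·p_3·…·p_x.
  l_2 = 0.84000
  l_3 = 0.59640
  l_4 = 0.51887
  l_5 = 0.45660
R₀ = Σ l_x m(x):
  age 2: 0.84000 × 1.1 = 0.9240
  age 3: 0.59640 × 1.0 = 0.5964
  age 4: 0.51887 × 1.0 = 0.5189
  age 5: 0.45660 × 1.2 = 0.5479
R₀ = 0.9240 + 0.5964 + 0.5189 + 0.5479 = 2.5872

2.59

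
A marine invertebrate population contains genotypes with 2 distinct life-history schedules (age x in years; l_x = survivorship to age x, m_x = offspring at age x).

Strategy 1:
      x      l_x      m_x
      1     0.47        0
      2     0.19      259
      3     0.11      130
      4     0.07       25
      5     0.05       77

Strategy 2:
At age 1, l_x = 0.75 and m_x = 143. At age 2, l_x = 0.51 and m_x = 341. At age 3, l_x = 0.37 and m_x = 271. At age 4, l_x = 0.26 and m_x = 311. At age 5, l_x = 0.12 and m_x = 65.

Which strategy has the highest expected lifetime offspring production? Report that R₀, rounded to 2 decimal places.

Strategy 1: R₀ = 0.47×0 + 0.19×259 + 0.11×130 + 0.07×25 + 0.05×77 = 69.1100
Strategy 2: R₀ = 0.75×143 + 0.51×341 + 0.37×271 + 0.26×311 + 0.12×65 = 470.0900
Highest R₀: strategy 2 with 470.0900.

470.09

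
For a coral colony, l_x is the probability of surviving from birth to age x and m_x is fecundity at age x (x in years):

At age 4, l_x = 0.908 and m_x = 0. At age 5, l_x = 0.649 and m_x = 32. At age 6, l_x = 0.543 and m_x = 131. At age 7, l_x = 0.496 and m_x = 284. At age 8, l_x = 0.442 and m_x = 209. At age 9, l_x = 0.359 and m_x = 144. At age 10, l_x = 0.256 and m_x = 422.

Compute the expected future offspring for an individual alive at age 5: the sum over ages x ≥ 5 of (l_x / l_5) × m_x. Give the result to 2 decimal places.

747.10

l_5 = 0.649. Conditional survival from age 5 to x is l_x / l_5.
  x=5: (0.649/0.649) × 32 = 32.0000
  x=6: (0.543/0.649) × 131 = 109.6040
  x=7: (0.496/0.649) × 284 = 217.0478
  x=8: (0.442/0.649) × 209 = 142.3390
  x=9: (0.359/0.649) × 144 = 79.6549
  x=10: (0.256/0.649) × 422 = 166.4592
Sum = 32.0000 + 109.6040 + 217.0478 + 142.3390 + 79.6549 + 166.4592 = 747.1048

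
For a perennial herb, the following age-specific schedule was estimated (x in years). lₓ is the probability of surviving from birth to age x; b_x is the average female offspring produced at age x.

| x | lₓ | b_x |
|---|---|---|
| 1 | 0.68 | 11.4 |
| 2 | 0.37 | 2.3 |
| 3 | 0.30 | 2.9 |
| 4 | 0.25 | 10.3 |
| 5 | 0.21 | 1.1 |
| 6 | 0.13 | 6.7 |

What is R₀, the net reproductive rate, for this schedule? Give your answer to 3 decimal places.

13.150

R₀ = Σ lₓ b_x:
  age 1: 0.68 × 11.4 = 7.7520
  age 2: 0.37 × 2.3 = 0.8510
  age 3: 0.30 × 2.9 = 0.8700
  age 4: 0.25 × 10.3 = 2.5750
  age 5: 0.21 × 1.1 = 0.2310
  age 6: 0.13 × 6.7 = 0.8710
R₀ = 7.7520 + 0.8510 + 0.8700 + 2.5750 + 0.2310 + 0.8710 = 13.1500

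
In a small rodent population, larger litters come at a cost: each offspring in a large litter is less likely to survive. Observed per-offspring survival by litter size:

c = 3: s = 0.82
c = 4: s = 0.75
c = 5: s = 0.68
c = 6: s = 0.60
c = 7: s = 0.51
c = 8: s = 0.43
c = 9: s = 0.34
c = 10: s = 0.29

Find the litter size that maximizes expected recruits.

Expected recruits = c × s(c):
  c=3: 3 × 0.82 = 2.460
  c=4: 4 × 0.75 = 3.000
  c=5: 5 × 0.68 = 3.400
  c=6: 6 × 0.60 = 3.600
  c=7: 7 × 0.51 = 3.570
  c=8: 8 × 0.43 = 3.440
  c=9: 9 × 0.34 = 3.060
  c=10: 10 × 0.29 = 2.900
Maximum at c = 6 (3.600 recruits).

6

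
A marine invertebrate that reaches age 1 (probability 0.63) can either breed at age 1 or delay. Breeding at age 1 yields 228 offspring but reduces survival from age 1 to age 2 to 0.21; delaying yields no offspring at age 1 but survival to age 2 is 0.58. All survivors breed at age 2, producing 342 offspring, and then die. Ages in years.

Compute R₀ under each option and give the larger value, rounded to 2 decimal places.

breed at age 1: R₀ = 0.63 × (228 + 0.21 × 342) = 0.63 × 299.8200 = 188.8866
delay to age 2: R₀ = 0.63 × (0.58 × 342) = 0.63 × 198.3600 = 124.9668
Higher: breed at age 1 (188.8866).

188.89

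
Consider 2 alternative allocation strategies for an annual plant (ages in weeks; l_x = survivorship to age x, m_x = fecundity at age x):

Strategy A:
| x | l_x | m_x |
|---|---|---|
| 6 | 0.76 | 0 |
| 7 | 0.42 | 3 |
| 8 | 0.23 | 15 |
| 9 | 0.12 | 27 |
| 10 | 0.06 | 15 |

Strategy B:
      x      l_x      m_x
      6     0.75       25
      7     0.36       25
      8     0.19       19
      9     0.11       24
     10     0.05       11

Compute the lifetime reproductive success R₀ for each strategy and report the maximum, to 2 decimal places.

34.55

Strategy A: R₀ = 0.76×0 + 0.42×3 + 0.23×15 + 0.12×27 + 0.06×15 = 8.8500
Strategy B: R₀ = 0.75×25 + 0.36×25 + 0.19×19 + 0.11×24 + 0.05×11 = 34.5500
Highest R₀: strategy B with 34.5500.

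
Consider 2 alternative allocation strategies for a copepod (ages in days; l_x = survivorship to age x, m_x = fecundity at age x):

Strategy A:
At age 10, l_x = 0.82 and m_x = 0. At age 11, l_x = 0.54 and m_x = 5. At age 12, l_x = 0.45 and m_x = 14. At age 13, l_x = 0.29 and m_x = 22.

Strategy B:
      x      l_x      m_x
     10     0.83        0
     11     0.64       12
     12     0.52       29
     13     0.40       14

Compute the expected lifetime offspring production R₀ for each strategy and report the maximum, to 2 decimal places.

Strategy A: R₀ = 0.82×0 + 0.54×5 + 0.45×14 + 0.29×22 = 15.3800
Strategy B: R₀ = 0.83×0 + 0.64×12 + 0.52×29 + 0.40×14 = 28.3600
Highest R₀: strategy B with 28.3600.

28.36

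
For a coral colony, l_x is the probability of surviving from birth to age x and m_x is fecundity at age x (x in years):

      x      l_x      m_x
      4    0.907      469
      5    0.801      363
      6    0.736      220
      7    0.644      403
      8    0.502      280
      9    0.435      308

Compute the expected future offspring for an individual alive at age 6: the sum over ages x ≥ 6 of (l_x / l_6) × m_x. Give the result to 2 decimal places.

945.64

l_6 = 0.736. Conditional survival from age 6 to x is l_x / l_6.
  x=6: (0.736/0.736) × 220 = 220.0000
  x=7: (0.644/0.736) × 403 = 352.6250
  x=8: (0.502/0.736) × 280 = 190.9783
  x=9: (0.435/0.736) × 308 = 182.0380
Sum = 220.0000 + 352.6250 + 190.9783 + 182.0380 = 945.6413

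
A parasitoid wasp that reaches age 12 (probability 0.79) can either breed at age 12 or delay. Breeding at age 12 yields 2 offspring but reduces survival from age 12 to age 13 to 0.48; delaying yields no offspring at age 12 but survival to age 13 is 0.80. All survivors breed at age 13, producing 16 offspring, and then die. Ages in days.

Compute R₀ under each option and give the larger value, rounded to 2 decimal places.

10.11

breed at age 12: R₀ = 0.79 × (2 + 0.48 × 16) = 0.79 × 9.6800 = 7.6472
delay to age 13: R₀ = 0.79 × (0.80 × 16) = 0.79 × 12.8000 = 10.1120
Higher: delay to age 13 (10.1120).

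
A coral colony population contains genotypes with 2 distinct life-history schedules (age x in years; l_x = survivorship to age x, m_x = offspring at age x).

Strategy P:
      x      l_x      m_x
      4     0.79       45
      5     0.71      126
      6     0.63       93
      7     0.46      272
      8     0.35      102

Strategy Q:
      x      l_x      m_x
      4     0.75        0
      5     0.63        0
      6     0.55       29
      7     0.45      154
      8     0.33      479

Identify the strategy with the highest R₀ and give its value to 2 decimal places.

344.42

Strategy P: R₀ = 0.79×45 + 0.71×126 + 0.63×93 + 0.46×272 + 0.35×102 = 344.4200
Strategy Q: R₀ = 0.75×0 + 0.63×0 + 0.55×29 + 0.45×154 + 0.33×479 = 243.3200
Highest R₀: strategy P with 344.4200.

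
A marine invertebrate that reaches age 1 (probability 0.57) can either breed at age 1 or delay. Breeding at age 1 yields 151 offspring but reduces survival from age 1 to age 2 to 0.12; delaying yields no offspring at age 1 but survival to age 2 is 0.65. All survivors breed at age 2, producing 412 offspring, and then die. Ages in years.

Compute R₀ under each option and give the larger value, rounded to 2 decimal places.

breed at age 1: R₀ = 0.57 × (151 + 0.12 × 412) = 0.57 × 200.4400 = 114.2508
delay to age 2: R₀ = 0.57 × (0.65 × 412) = 0.57 × 267.8000 = 152.6460
Higher: delay to age 2 (152.6460).

152.65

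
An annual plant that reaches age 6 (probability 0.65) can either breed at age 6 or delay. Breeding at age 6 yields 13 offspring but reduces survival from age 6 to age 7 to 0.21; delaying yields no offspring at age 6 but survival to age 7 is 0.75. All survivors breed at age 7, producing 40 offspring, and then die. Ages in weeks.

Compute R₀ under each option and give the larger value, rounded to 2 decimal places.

breed at age 6: R₀ = 0.65 × (13 + 0.21 × 40) = 0.65 × 21.4000 = 13.9100
delay to age 7: R₀ = 0.65 × (0.75 × 40) = 0.65 × 30.0000 = 19.5000
Higher: delay to age 7 (19.5000).

19.50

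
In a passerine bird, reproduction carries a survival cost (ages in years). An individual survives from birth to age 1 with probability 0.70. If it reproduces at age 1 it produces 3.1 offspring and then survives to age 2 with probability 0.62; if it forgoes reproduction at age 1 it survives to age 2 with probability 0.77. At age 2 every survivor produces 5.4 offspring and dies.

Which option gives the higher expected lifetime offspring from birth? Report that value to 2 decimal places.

breed at age 1: R₀ = 0.70 × (3.1 + 0.62 × 5.4) = 0.70 × 6.4480 = 4.5136
delay to age 2: R₀ = 0.70 × (0.77 × 5.4) = 0.70 × 4.1580 = 2.9106
Higher: breed at age 1 (4.5136).

4.51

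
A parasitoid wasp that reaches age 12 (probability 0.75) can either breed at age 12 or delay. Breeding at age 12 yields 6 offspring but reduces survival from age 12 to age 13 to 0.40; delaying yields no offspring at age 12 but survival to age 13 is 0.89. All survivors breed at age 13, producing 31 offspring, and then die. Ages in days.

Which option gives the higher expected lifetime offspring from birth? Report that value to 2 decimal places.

20.69

breed at age 12: R₀ = 0.75 × (6 + 0.40 × 31) = 0.75 × 18.4000 = 13.8000
delay to age 13: R₀ = 0.75 × (0.89 × 31) = 0.75 × 27.5900 = 20.6925
Higher: delay to age 13 (20.6925).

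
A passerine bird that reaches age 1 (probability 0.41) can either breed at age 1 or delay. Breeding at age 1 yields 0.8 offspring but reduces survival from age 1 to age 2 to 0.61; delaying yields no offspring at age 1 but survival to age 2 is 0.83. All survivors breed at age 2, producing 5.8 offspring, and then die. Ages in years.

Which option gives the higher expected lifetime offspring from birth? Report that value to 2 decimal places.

1.97

breed at age 1: R₀ = 0.41 × (0.8 + 0.61 × 5.8) = 0.41 × 4.3380 = 1.7786
delay to age 2: R₀ = 0.41 × (0.83 × 5.8) = 0.41 × 4.8140 = 1.9737
Higher: delay to age 2 (1.9737).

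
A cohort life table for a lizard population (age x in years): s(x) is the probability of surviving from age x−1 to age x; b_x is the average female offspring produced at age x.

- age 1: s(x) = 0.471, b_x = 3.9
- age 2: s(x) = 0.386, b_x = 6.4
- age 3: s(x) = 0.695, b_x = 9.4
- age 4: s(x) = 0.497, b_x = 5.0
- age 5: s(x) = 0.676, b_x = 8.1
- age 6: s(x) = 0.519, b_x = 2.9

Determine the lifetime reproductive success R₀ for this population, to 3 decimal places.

4.910

Survivorship from birth: l_x = s_1·s_2·…·s_x.
  l_1 = 0.47100
  l_2 = 0.18181
  l_3 = 0.12636
  l_4 = 0.06280
  l_5 = 0.04245
  l_6 = 0.02203
R₀ = Σ l_x b_x:
  age 1: 0.47100 × 3.9 = 1.8369
  age 2: 0.18181 × 6.4 = 1.1636
  age 3: 0.12636 × 9.4 = 1.1878
  age 4: 0.06280 × 5.0 = 0.3140
  age 5: 0.04245 × 8.1 = 0.3438
  age 6: 0.02203 × 2.9 = 0.0639
R₀ = 1.8369 + 1.1636 + 1.1878 + 0.3140 + 0.3438 + 0.0639 = 4.9100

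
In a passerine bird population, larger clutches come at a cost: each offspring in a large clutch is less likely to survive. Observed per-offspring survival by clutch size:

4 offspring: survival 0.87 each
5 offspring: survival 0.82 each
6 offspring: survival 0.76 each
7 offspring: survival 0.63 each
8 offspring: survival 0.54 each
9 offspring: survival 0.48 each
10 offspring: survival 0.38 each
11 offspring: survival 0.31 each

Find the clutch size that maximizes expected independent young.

Expected independent young = c × s(c):
  c=4: 4 × 0.87 = 3.480
  c=5: 5 × 0.82 = 4.100
  c=6: 6 × 0.76 = 4.560
  c=7: 7 × 0.63 = 4.410
  c=8: 8 × 0.54 = 4.320
  c=9: 9 × 0.48 = 4.320
  c=10: 10 × 0.38 = 3.800
  c=11: 11 × 0.31 = 3.410
Maximum at c = 6 (4.560 independent young).

6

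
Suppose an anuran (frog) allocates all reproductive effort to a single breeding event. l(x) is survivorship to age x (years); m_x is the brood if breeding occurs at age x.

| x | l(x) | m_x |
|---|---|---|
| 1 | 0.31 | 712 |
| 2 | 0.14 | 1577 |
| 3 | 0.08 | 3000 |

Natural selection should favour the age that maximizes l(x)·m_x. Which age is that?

3

Expected offspring if breeding at age x = l(x) × m_x:
  age 1: 0.31 × 712 = 220.720
  age 2: 0.14 × 1577 = 220.780
  age 3: 0.08 × 3000 = 240.000
Maximum at age 3 (240.000).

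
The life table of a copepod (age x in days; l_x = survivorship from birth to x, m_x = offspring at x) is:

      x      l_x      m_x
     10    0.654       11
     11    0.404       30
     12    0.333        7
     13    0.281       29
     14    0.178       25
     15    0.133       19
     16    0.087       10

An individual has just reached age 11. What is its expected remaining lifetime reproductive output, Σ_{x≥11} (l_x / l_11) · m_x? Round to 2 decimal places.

75.36

l_11 = 0.404. Conditional survival from age 11 to x is l_x / l_11.
  x=11: (0.404/0.404) × 30 = 30.0000
  x=12: (0.333/0.404) × 7 = 5.7698
  x=13: (0.281/0.404) × 29 = 20.1708
  x=14: (0.178/0.404) × 25 = 11.0149
  x=15: (0.133/0.404) × 19 = 6.2550
  x=16: (0.087/0.404) × 10 = 2.1535
Sum = 30.0000 + 5.7698 + 20.1708 + 11.0149 + 6.2550 + 2.1535 = 75.3639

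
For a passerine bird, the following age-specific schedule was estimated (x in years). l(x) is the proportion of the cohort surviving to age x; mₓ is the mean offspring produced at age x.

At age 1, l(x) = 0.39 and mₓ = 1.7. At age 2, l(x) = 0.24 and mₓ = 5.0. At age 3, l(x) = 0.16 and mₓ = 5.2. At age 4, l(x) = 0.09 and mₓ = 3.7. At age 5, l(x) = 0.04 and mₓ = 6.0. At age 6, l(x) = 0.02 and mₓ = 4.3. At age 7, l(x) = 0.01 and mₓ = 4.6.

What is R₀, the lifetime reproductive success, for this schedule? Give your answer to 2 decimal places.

3.40

R₀ = Σ l(x) mₓ:
  age 1: 0.39 × 1.7 = 0.6630
  age 2: 0.24 × 5.0 = 1.2000
  age 3: 0.16 × 5.2 = 0.8320
  age 4: 0.09 × 3.7 = 0.3330
  age 5: 0.04 × 6.0 = 0.2400
  age 6: 0.02 × 4.3 = 0.0860
  age 7: 0.01 × 4.6 = 0.0460
R₀ = 0.6630 + 1.2000 + 0.8320 + 0.3330 + 0.2400 + 0.0860 + 0.0460 = 3.4000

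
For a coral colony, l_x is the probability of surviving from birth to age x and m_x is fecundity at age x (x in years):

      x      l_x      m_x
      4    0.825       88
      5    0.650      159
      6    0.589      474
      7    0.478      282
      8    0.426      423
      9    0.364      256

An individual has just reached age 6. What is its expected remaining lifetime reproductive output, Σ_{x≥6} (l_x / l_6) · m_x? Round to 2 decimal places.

l_6 = 0.589. Conditional survival from age 6 to x is l_x / l_6.
  x=6: (0.589/0.589) × 474 = 474.0000
  x=7: (0.478/0.589) × 282 = 228.8557
  x=8: (0.426/0.589) × 423 = 305.9389
  x=9: (0.364/0.589) × 256 = 158.2071
Sum = 474.0000 + 228.8557 + 305.9389 + 158.2071 = 1167.0017

1167.00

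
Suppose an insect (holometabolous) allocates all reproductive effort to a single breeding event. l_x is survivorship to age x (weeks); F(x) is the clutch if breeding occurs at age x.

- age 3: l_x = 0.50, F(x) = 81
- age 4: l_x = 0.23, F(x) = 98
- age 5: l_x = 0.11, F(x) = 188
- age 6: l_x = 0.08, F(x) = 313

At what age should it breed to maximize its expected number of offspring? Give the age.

Expected offspring if breeding at age x = l_x × F(x):
  age 3: 0.50 × 81 = 40.500
  age 4: 0.23 × 98 = 22.540
  age 5: 0.11 × 188 = 20.680
  age 6: 0.08 × 313 = 25.040
Maximum at age 3 (40.500).

3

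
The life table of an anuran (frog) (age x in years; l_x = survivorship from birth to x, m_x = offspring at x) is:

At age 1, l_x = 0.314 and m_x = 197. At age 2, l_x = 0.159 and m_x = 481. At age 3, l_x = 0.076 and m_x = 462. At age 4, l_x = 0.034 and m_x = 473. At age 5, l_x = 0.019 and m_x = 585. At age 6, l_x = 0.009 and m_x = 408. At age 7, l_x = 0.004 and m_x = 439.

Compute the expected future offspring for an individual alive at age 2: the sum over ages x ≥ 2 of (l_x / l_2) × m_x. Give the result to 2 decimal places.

907.02

l_2 = 0.159. Conditional survival from age 2 to x is l_x / l_2.
  x=2: (0.159/0.159) × 481 = 481.0000
  x=3: (0.076/0.159) × 462 = 220.8302
  x=4: (0.034/0.159) × 473 = 101.1447
  x=5: (0.019/0.159) × 585 = 69.9057
  x=6: (0.009/0.159) × 408 = 23.0943
  x=7: (0.004/0.159) × 439 = 11.0440
Sum = 481.0000 + 220.8302 + 101.1447 + 69.9057 + 23.0943 + 11.0440 = 907.0189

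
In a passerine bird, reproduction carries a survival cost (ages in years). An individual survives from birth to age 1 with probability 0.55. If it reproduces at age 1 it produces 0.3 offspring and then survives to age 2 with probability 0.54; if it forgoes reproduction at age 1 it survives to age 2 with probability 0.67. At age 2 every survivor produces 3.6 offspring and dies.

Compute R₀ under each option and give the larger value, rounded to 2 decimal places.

breed at age 1: R₀ = 0.55 × (0.3 + 0.54 × 3.6) = 0.55 × 2.2440 = 1.2342
delay to age 2: R₀ = 0.55 × (0.67 × 3.6) = 0.55 × 2.4120 = 1.3266
Higher: delay to age 2 (1.3266).

1.33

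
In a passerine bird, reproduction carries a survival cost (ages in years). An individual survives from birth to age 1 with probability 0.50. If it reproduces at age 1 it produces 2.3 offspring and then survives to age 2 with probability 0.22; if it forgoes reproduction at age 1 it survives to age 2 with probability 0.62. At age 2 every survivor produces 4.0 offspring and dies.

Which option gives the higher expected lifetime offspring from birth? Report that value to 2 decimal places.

1.59

breed at age 1: R₀ = 0.50 × (2.3 + 0.22 × 4.0) = 0.50 × 3.1800 = 1.5900
delay to age 2: R₀ = 0.50 × (0.62 × 4.0) = 0.50 × 2.4800 = 1.2400
Higher: breed at age 1 (1.5900).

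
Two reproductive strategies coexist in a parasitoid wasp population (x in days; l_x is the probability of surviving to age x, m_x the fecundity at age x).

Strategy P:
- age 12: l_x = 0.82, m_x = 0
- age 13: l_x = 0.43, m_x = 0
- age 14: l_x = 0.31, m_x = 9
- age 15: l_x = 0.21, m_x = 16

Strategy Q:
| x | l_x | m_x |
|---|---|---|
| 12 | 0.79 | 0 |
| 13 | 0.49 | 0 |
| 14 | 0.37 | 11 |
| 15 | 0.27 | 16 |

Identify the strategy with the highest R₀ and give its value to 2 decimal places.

Strategy P: R₀ = 0.82×0 + 0.43×0 + 0.31×9 + 0.21×16 = 6.1500
Strategy Q: R₀ = 0.79×0 + 0.49×0 + 0.37×11 + 0.27×16 = 8.3900
Highest R₀: strategy Q with 8.3900.

8.39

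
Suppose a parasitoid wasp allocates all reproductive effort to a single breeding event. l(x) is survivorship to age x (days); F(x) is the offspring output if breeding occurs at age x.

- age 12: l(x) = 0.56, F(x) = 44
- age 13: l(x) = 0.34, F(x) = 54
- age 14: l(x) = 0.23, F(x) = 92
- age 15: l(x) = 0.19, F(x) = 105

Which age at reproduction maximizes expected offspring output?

Expected offspring if breeding at age x = l(x) × F(x):
  age 12: 0.56 × 44 = 24.640
  age 13: 0.34 × 54 = 18.360
  age 14: 0.23 × 92 = 21.160
  age 15: 0.19 × 105 = 19.950
Maximum at age 12 (24.640).

12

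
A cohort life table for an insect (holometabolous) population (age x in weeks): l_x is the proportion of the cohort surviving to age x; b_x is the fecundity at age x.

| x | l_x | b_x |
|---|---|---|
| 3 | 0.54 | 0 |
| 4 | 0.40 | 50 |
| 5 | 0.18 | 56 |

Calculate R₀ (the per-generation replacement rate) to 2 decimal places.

30.08

R₀ = Σ l_x b_x:
  age 3: 0.54 × 0 = 0.0000
  age 4: 0.40 × 50 = 20.0000
  age 5: 0.18 × 56 = 10.0800
R₀ = 0.0000 + 20.0000 + 10.0800 = 30.0800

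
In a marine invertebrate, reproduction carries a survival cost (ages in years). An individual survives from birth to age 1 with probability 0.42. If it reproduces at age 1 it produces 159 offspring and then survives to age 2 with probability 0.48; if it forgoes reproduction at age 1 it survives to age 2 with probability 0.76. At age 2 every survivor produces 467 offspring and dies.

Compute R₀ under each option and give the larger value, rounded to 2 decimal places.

160.93

breed at age 1: R₀ = 0.42 × (159 + 0.48 × 467) = 0.42 × 383.1600 = 160.9272
delay to age 2: R₀ = 0.42 × (0.76 × 467) = 0.42 × 354.9200 = 149.0664
Higher: breed at age 1 (160.9272).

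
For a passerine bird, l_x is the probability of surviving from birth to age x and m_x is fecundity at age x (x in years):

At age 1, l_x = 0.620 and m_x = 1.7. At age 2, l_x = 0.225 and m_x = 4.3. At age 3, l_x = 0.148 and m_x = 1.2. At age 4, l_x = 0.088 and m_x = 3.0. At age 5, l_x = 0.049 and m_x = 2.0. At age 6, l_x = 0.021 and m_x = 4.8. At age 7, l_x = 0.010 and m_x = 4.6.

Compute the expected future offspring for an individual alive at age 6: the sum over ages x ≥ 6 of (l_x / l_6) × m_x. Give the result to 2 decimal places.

6.99

l_6 = 0.021. Conditional survival from age 6 to x is l_x / l_6.
  x=6: (0.021/0.021) × 4.8 = 4.8000
  x=7: (0.010/0.021) × 4.6 = 2.1905
Sum = 4.8000 + 2.1905 = 6.9905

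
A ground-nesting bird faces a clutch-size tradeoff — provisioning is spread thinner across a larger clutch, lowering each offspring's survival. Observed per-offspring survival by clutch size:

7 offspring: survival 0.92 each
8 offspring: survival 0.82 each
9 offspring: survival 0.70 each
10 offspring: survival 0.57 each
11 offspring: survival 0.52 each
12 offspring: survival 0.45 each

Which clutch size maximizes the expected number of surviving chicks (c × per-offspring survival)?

Expected surviving chicks = c × s(c):
  c=7: 7 × 0.92 = 6.440
  c=8: 8 × 0.82 = 6.560
  c=9: 9 × 0.70 = 6.300
  c=10: 10 × 0.57 = 5.700
  c=11: 11 × 0.52 = 5.720
  c=12: 12 × 0.45 = 5.400
Maximum at c = 8 (6.560 surviving chicks).

8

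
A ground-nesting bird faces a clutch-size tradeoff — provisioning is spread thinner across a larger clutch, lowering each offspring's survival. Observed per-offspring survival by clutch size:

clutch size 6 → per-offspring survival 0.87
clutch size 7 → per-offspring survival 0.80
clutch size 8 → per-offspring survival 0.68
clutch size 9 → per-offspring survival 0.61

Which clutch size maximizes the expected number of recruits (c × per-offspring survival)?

Expected recruits = c × s(c):
  c=6: 6 × 0.87 = 5.220
  c=7: 7 × 0.80 = 5.600
  c=8: 8 × 0.68 = 5.440
  c=9: 9 × 0.61 = 5.490
Maximum at c = 7 (5.600 recruits).

7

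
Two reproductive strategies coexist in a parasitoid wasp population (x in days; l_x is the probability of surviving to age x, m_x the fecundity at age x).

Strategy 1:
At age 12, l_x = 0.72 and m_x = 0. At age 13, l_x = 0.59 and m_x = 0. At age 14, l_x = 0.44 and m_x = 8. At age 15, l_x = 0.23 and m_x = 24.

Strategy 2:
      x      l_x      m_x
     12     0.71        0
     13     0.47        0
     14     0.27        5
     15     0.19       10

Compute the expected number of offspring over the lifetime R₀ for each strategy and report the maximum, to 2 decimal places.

Strategy 1: R₀ = 0.72×0 + 0.59×0 + 0.44×8 + 0.23×24 = 9.0400
Strategy 2: R₀ = 0.71×0 + 0.47×0 + 0.27×5 + 0.19×10 = 3.2500
Highest R₀: strategy 1 with 9.0400.

9.04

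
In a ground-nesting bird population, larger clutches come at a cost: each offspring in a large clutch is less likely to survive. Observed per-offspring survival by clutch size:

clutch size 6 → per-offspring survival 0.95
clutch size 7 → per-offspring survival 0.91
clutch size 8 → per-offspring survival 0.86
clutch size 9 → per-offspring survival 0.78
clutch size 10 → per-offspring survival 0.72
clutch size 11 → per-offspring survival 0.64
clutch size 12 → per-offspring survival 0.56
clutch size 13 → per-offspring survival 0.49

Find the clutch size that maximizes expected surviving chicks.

Expected surviving chicks = c × s(c):
  c=6: 6 × 0.95 = 5.700
  c=7: 7 × 0.91 = 6.370
  c=8: 8 × 0.86 = 6.880
  c=9: 9 × 0.78 = 7.020
  c=10: 10 × 0.72 = 7.200
  c=11: 11 × 0.64 = 7.040
  c=12: 12 × 0.56 = 6.720
  c=13: 13 × 0.49 = 6.370
Maximum at c = 10 (7.200 surviving chicks).

10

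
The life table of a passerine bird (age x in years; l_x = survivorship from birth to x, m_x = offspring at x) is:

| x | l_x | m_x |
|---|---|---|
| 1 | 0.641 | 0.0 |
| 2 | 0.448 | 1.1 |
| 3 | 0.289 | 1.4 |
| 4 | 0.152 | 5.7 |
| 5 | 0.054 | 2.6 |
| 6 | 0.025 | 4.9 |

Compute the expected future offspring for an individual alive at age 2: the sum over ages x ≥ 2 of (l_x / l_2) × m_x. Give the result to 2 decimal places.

l_2 = 0.448. Conditional survival from age 2 to x is l_x / l_2.
  x=2: (0.448/0.448) × 1.1 = 1.1000
  x=3: (0.289/0.448) × 1.4 = 0.9031
  x=4: (0.152/0.448) × 5.7 = 1.9339
  x=5: (0.054/0.448) × 2.6 = 0.3134
  x=6: (0.025/0.448) × 4.9 = 0.2734
Sum = 1.1000 + 0.9031 + 1.9339 + 0.3134 + 0.2734 = 4.5239

4.52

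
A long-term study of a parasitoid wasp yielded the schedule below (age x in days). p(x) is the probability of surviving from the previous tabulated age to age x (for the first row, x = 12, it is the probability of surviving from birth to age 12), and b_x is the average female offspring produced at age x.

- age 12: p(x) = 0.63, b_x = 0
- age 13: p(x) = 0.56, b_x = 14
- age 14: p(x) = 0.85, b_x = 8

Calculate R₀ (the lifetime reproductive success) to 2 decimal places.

Survivorship from birth: l_x = p_12·p_13·…·p_x.
  l_12 = 0.63000
  l_13 = 0.35280
  l_14 = 0.29988
R₀ = Σ l_x b_x:
  age 12: 0.63000 × 0 = 0.0000
  age 13: 0.35280 × 14 = 4.9392
  age 14: 0.29988 × 8 = 2.3990
R₀ = 0.0000 + 4.9392 + 2.3990 = 7.3382

7.34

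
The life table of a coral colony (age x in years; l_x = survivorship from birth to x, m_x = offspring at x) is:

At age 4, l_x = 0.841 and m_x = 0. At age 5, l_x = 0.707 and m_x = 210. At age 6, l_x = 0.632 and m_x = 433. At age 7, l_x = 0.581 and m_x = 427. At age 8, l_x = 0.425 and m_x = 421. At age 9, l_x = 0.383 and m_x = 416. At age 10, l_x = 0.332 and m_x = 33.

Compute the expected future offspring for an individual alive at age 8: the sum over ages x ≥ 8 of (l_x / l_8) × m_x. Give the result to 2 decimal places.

l_8 = 0.425. Conditional survival from age 8 to x is l_x / l_8.
  x=8: (0.425/0.425) × 421 = 421.0000
  x=9: (0.383/0.425) × 416 = 374.8894
  x=10: (0.332/0.425) × 33 = 25.7788
Sum = 421.0000 + 374.8894 + 25.7788 = 821.6682

821.67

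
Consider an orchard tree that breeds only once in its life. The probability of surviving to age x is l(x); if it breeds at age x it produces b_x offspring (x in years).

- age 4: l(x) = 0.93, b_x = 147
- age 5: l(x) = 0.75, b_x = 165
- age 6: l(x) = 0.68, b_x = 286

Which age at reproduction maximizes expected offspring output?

Expected offspring if breeding at age x = l(x) × b_x:
  age 4: 0.93 × 147 = 136.710
  age 5: 0.75 × 165 = 123.750
  age 6: 0.68 × 286 = 194.480
Maximum at age 6 (194.480).

6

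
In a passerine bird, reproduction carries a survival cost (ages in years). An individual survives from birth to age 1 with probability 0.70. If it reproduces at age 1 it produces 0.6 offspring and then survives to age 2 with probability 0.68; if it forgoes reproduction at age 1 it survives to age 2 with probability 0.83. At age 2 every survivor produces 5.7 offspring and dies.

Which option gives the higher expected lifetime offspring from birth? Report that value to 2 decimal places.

3.31

breed at age 1: R₀ = 0.70 × (0.6 + 0.68 × 5.7) = 0.70 × 4.4760 = 3.1332
delay to age 2: R₀ = 0.70 × (0.83 × 5.7) = 0.70 × 4.7310 = 3.3117
Higher: delay to age 2 (3.3117).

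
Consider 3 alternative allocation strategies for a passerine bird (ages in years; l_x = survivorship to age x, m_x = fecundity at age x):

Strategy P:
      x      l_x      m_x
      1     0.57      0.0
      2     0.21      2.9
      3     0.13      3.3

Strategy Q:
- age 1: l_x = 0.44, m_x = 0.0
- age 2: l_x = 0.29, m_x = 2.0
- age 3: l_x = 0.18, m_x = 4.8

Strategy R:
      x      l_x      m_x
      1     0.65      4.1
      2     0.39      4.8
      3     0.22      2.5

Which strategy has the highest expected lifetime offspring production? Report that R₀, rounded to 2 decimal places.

Strategy P: R₀ = 0.57×0.0 + 0.21×2.9 + 0.13×3.3 = 1.0380
Strategy Q: R₀ = 0.44×0.0 + 0.29×2.0 + 0.18×4.8 = 1.4440
Strategy R: R₀ = 0.65×4.1 + 0.39×4.8 + 0.22×2.5 = 5.0870
Highest R₀: strategy R with 5.0870.

5.09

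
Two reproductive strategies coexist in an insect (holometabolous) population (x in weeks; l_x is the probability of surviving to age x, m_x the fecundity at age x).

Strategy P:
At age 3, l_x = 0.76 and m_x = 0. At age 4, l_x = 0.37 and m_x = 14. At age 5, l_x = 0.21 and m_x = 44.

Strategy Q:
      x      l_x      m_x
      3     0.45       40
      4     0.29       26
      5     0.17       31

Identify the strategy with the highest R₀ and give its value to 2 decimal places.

Strategy P: R₀ = 0.76×0 + 0.37×14 + 0.21×44 = 14.4200
Strategy Q: R₀ = 0.45×40 + 0.29×26 + 0.17×31 = 30.8100
Highest R₀: strategy Q with 30.8100.

30.81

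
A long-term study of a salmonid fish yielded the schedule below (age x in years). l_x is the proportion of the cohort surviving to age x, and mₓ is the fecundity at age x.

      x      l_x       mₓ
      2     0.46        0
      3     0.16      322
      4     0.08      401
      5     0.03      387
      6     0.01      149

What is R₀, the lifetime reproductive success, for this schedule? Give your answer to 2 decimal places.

R₀ = Σ l_x mₓ:
  age 2: 0.46 × 0 = 0.0000
  age 3: 0.16 × 322 = 51.5200
  age 4: 0.08 × 401 = 32.0800
  age 5: 0.03 × 387 = 11.6100
  age 6: 0.01 × 149 = 1.4900
R₀ = 0.0000 + 51.5200 + 32.0800 + 11.6100 + 1.4900 = 96.7000

96.70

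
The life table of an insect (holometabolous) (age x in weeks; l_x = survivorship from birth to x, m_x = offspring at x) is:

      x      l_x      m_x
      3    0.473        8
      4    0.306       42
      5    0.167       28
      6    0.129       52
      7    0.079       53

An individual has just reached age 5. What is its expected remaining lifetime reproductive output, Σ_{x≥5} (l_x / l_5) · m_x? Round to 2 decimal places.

93.24

l_5 = 0.167. Conditional survival from age 5 to x is l_x / l_5.
  x=5: (0.167/0.167) × 28 = 28.0000
  x=6: (0.129/0.167) × 52 = 40.1677
  x=7: (0.079/0.167) × 53 = 25.0719
Sum = 28.0000 + 40.1677 + 25.0719 = 93.2395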